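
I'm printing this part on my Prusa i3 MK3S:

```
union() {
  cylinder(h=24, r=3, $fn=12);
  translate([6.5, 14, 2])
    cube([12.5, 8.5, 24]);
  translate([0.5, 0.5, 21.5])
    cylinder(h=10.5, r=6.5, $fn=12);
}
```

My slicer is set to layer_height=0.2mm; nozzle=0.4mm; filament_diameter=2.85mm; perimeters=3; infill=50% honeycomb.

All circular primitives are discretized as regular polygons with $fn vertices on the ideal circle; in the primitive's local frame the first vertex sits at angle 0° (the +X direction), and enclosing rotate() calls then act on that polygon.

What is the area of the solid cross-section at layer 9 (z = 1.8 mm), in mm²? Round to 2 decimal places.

At z = 1.8 mm: the r=3 cylinder contributes a regular 12-gon of circumradius 3 (area = (12/2)·3.000²·sin(360°/12) = 27.00 mm²); the cube at (6.5, 14) is absent (z outside [2, 26]); the cylinder at (0.5, 0.5) does not reach this height (z outside [21.5, 32]); Merging all regions: only the r=3 cylinder is present, so the union is just that shape — area = 27.00 mm². Overall, the cross-section is a single solid region. Net area = 27.00 mm².

27.00 mm²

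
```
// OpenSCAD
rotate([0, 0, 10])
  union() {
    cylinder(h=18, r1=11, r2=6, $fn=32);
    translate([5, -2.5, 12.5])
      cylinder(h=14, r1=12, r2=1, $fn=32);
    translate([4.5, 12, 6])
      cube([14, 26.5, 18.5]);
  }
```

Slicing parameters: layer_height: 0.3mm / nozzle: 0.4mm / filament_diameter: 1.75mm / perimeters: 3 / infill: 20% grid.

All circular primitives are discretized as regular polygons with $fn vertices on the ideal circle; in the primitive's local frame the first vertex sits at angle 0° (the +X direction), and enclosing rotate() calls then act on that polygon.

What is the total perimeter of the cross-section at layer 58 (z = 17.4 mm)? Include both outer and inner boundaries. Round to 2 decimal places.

138.06 mm

At z = 17.4 mm: the cone: at t=0.967 of its height the radius interpolates to r₁+(r₂−r₁)t = 6.167, giving a regular 32-gon of that circumradius (perimeter = 2·32·6.167·sin(180°/32) = 38.68 mm); the cone at (5, -2.5) contributes a regular 32-gon of circumradius 8.150 (interpolated between r1=12 and r2=1 at t=0.350) (perimeter = 2·32·8.150·sin(180°/32) = 51.13 mm); the cube at (4.5, 12) (footprint 14×26.5) is included at this height (perimeter 81.00 mm); Combining (union): the regions partially overlap (shared area 79.91 mm²), so the edge portions inside another operand are dropped and the merged outline is re-measured after clipping — boundary = 138.06 mm; (rotated 10° about Z; rotation is an isometry so areas/perimeters/island counts are preserved). Overall, the cross-section has 2 separate islands. Total boundary length (outer) = 138.06 mm.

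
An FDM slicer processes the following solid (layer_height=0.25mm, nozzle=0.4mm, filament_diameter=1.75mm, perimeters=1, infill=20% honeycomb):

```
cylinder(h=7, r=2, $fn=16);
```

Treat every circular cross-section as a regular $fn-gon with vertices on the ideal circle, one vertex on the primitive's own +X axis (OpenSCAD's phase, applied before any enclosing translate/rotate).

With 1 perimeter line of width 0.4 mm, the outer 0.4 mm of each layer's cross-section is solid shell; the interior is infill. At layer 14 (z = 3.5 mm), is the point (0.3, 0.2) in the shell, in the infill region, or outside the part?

infill

At z = 3.5 mm: the r=2 cylinder gives a regular 16-gon of circumradius 2 (constant along its height). Overall, the cross-section is a single solid region. The nearest boundary edge runs (1.85, 0.77)→(1.41, 1.41); distance from the point to it = 1.60 mm. The point is inside the cross-section and 1.60 mm from the nearest boundary — more than the 0.4 mm shell width (1 × 0.4), so it's in the infill interior.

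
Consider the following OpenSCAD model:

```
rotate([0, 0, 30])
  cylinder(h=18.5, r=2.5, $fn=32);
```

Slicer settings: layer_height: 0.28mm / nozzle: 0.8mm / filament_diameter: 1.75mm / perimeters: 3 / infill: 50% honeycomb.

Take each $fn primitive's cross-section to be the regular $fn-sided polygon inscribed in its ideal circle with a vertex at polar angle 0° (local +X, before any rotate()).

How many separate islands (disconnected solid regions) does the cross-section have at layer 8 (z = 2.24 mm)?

1

At z = 2.24 mm: the r=2.5 cylinder gives a regular 32-gon of circumradius 2.5 (constant along its height); (rotated 30° about Z; rotation is an isometry so areas/perimeters/island counts are preserved). Overall, the cross-section is a single solid region. Island count = 1.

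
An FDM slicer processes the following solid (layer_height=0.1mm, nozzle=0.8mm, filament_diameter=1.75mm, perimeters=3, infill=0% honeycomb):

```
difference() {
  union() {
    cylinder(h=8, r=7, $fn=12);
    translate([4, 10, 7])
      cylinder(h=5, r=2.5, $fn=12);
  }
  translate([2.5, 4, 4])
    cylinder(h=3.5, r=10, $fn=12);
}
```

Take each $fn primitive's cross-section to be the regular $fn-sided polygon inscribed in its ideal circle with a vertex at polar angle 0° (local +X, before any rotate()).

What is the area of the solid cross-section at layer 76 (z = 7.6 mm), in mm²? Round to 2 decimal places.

At z = 7.6 mm: the r=7 cylinder gives a regular 12-gon of circumradius 7 (constant along its height) (area = (12/2)·7.000²·sin(360°/12) = 147.00 mm²); the r=2.5 cylinder at (4, 10) gives a regular 12-gon of circumradius 2.5 (constant along its height) (area = (12/2)·2.500²·sin(360°/12) = 18.75 mm²); Taking the union: the 2 present regions are separate (no shared area or edge), so areas and boundary lengths simply add and each stays a separate island — area = 165.75 mm²; the cylinder at (2.5, 4) is absent (z outside [4, 7.5]); Taking the first minus the rest: none of the subtracted shapes is present at this height, so that combined region is unchanged — area = 165.75 mm². Overall, the cross-section has 2 separate islands. Net area = 165.75 mm².

165.75 mm²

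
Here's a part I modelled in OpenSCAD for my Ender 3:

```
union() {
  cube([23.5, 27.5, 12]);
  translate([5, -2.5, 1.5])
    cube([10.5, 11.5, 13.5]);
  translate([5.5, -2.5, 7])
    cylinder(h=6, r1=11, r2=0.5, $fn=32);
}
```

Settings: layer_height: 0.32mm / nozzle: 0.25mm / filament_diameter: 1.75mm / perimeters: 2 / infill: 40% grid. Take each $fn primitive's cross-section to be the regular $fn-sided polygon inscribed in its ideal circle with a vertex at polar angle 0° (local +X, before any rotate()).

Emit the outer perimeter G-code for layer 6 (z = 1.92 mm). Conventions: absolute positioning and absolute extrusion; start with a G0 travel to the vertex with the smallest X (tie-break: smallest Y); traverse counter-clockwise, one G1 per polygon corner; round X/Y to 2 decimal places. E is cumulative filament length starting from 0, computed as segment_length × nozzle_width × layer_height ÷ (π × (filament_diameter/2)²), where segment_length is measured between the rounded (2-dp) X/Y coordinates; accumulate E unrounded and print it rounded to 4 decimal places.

At z = 1.92 mm: the 23.5×27.5 cube contributes its full rectangle; the cube at (5, -2.5) (footprint 10.5×11.5) is included at this height; the cone at (5.5, -2.5) is not intersected at this z (z outside [7, 13]); Merging all regions: the regions partially overlap (shared area 94.50 mm²), so overlapping operands fuse into one piece — 1 connected region. The outline is a single polygon with 8 vertices. Extrusion per mm of travel: 0.25 × 0.32 / (π × 0.875²) = 0.033260. Accumulating E over each segment gives final E = 3.5588.

G0 X0.00 Y0.00 Z1.92
G1 X5.00 Y0.00 E0.1663
G1 X5.00 Y-2.50 E0.2495
G1 X15.50 Y-2.50 E0.5987
G1 X15.50 Y0.00 E0.6818
G1 X23.50 Y0.00 E0.9479
G1 X23.50 Y27.50 E1.8626
G1 X0.00 Y27.50 E2.6442
G1 X0.00 Y0.00 E3.5588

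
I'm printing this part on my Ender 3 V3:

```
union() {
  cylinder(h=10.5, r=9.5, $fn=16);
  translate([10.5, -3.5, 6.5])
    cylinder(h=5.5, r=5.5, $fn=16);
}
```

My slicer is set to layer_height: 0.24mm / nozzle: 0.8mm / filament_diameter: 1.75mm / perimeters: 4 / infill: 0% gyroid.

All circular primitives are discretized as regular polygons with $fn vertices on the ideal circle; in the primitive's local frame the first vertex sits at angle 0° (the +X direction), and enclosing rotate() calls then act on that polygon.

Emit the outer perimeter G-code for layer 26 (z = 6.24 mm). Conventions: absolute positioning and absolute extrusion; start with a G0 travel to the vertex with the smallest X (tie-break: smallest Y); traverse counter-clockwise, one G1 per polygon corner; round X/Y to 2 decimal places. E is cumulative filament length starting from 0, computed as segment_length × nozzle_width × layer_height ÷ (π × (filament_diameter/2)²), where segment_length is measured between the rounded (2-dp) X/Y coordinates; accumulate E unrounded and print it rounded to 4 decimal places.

At z = 6.24 mm: the r=9.5 cylinder contributes a regular 16-gon of circumradius 9.5; the cylinder at (10.5, -3.5) does not reach this height (z outside [6.5, 12]); Merging all regions: only the r=9.5 cylinder is present, so the union is just that shape — 1 connected region. The outline is a single polygon with 16 vertices. Extrusion per mm of travel: 0.8 × 0.24 / (π × 0.875²) = 0.079824. Accumulating E over each segment gives final E = 4.7358.

G0 X-9.50 Y0.00 Z6.24
G1 X-8.78 Y-3.64 E0.2962
G1 X-6.72 Y-6.72 E0.5920
G1 X-3.64 Y-8.78 E0.8878
G1 X0.00 Y-9.50 E1.1839
G1 X3.64 Y-8.78 E1.4801
G1 X6.72 Y-6.72 E1.7759
G1 X8.78 Y-3.64 E2.0717
G1 X9.50 Y0.00 E2.3679
G1 X8.78 Y3.64 E2.6641
G1 X6.72 Y6.72 E2.9599
G1 X3.64 Y8.78 E3.2556
G1 X0.00 Y9.50 E3.5518
G1 X-3.64 Y8.78 E3.8480
G1 X-6.72 Y6.72 E4.1438
G1 X-8.78 Y3.64 E4.4396
G1 X-9.50 Y0.00 E4.7358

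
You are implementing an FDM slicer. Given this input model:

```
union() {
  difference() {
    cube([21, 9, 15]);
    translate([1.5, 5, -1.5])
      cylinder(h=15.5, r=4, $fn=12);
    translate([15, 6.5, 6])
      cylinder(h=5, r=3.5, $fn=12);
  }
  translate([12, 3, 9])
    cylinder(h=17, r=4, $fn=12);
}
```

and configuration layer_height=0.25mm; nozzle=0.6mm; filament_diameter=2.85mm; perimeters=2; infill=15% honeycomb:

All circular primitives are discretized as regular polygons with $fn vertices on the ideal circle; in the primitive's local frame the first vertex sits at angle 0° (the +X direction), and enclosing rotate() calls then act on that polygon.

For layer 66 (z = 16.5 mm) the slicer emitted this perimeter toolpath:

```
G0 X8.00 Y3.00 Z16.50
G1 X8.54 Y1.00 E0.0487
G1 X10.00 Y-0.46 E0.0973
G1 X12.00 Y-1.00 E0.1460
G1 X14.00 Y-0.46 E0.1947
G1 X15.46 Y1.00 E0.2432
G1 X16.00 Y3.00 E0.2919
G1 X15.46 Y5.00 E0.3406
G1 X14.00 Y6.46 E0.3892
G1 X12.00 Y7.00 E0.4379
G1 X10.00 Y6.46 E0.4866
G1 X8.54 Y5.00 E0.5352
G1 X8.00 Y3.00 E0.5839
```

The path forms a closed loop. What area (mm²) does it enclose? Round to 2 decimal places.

Apply the shoelace formula to the sequence of (X, Y) vertices; enclosed area = 47.94 mm².

47.94 mm²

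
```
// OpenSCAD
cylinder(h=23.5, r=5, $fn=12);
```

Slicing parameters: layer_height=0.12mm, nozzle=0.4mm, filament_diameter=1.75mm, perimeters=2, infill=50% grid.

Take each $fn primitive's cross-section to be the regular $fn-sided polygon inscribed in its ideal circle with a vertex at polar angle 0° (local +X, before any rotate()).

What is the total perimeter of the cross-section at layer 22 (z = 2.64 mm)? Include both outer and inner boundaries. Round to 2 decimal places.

31.06 mm

At z = 2.64 mm: the r=5 cylinder contributes a regular 12-gon of circumradius 5 (perimeter = 2·12·5.000·sin(180°/12) = 31.06 mm). Overall, the cross-section is a single solid region. Total boundary length (outer) = 31.06 mm.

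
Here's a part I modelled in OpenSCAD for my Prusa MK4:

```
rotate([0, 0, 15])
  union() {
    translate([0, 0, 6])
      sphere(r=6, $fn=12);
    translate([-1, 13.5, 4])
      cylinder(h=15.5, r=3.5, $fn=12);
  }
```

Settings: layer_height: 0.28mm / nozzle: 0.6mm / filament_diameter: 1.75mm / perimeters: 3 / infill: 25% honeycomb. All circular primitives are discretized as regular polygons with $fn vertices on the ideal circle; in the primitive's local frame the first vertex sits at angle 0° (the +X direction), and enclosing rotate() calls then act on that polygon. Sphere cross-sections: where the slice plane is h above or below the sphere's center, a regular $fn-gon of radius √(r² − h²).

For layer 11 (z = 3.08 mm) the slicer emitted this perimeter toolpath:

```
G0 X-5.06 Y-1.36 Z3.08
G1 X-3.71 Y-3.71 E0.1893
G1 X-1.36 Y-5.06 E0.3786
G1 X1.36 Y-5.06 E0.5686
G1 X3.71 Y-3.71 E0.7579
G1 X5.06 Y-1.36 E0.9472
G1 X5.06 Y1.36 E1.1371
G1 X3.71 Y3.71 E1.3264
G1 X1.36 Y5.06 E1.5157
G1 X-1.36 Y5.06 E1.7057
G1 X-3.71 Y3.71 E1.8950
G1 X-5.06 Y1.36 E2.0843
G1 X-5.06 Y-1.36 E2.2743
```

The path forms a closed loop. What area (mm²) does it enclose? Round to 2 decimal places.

82.43 mm²

Apply the shoelace formula to the sequence of (X, Y) vertices; enclosed area = 82.43 mm².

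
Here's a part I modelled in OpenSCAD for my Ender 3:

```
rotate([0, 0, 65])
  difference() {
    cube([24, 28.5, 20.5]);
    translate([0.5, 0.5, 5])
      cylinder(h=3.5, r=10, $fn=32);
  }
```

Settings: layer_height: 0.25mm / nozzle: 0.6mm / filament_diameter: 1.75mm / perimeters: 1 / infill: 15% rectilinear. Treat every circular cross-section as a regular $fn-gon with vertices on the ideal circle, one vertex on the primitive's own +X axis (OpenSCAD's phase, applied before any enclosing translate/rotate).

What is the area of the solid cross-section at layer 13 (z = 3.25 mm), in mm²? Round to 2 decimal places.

684.00 mm²

At z = 3.25 mm: the cube (footprint 24×28.5) is included at this height (area 684.00 mm²); the cylinder at (0.5, 0.5) is not intersected at this z (z outside [5, 8.5]); Taking the first minus the rest: none of the subtracted shapes is present at this height, so the 24×28.5 cube is unchanged — area = 684.00 mm²; (whole slice rotated 65° about Z — lengths, areas and connectivity unchanged). Overall, the cross-section is a single solid region. Net area = 684.00 mm².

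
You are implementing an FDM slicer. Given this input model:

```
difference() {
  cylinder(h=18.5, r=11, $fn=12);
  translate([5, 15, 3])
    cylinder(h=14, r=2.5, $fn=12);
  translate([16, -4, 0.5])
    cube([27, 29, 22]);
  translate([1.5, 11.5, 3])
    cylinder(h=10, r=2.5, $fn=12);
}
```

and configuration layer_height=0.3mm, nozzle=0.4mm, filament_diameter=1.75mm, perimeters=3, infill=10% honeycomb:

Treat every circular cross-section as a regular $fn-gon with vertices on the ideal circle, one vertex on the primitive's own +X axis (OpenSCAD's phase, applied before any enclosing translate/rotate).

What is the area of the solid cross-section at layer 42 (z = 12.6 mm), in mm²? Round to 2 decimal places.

At z = 12.6 mm: the r=11 cylinder contributes a regular 12-gon of circumradius 11 (area = (12/2)·11.000²·sin(360°/12) = 363.00 mm²); the r=2.5 cylinder at (5, 15) gives a regular 12-gon of circumradius 2.5 (constant along its height) (area = (12/2)·2.500²·sin(360°/12) = 18.75 mm²); the cube at (16, -4) (footprint 27×29) is included at this height (area 783.00 mm²); the r=2.5 cylinder at (1.5, 11.5) contributes a regular 12-gon of circumradius 2.5 (area = (12/2)·2.500²·sin(360°/12) = 18.75 mm²); Taking the first minus the rest: starting from the r=11 cylinder (363.00 mm²), the r=2.5 cylinder at (5, 15) misses the remaining region (no effect); the 27×29 cube at (16, -4) misses the remaining region (no effect); the r=2.5 cylinder at (1.5, 11.5) partially overlaps it — only the 4.99 mm² overlap (of its 18.75 mm²) is removed, clipping the outline — area = 358.01 mm². Overall, the cross-section is a single solid region. Net area = 358.01 mm².

358.01 mm²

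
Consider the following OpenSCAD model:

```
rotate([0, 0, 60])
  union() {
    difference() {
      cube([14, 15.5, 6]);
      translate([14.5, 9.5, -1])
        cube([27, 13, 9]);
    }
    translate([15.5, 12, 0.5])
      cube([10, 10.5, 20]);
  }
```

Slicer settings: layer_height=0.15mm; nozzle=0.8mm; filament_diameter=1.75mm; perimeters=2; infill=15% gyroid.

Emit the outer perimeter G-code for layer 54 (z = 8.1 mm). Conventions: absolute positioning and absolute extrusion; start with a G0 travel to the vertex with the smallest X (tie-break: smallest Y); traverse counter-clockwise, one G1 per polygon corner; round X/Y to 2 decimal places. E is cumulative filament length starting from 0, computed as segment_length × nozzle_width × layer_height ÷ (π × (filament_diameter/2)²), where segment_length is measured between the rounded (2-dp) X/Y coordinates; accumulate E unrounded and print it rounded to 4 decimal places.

G0 X-11.74 Y24.67 Z8.10
G1 X-2.64 Y19.42 E0.5241
G1 X2.36 Y28.08 E1.0230
G1 X-6.74 Y33.33 E1.5472
G1 X-11.74 Y24.67 E2.0461

At z = 8.1 mm: the cube is absent (z outside [0, 6]); the cube at (14.5, 9.5) does not reach this height (z outside [-1, 8]); Taking the first minus the rest: the first operand is absent here, so nothing remains; the 10×10.5 cube at (15.5, 12) contributes its full rectangle; Taking the union: only the 10×10.5 cube at (15.5, 12) is present, so the union is just that shape — 1 connected region; (whole slice rotated 60° about Z — lengths, areas and connectivity unchanged). The outline is a single polygon with 4 vertices. Extrusion per mm of travel: 0.8 × 0.15 / (π × 0.875²) = 0.049890. Accumulating E over each segment gives final E = 2.0461.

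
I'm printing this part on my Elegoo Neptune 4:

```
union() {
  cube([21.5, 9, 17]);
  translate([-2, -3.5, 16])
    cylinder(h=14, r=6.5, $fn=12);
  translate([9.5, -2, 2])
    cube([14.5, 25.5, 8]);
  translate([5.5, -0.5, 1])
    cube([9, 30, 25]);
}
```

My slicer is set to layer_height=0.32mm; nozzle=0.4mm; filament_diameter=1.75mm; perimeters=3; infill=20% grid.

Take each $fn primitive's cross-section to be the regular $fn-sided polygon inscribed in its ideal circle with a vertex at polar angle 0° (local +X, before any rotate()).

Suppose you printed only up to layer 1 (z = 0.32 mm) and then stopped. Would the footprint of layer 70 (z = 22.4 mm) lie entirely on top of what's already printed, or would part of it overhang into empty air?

Compare the two slices. At z = 0.32: the 21.5×9 cube contributes its full rectangle (area 193.50 mm²); the cylinder at (-2, -3.5) is absent (z outside [16, 30]); the cube at (9.5, -2) is not intersected at this z (z outside [2, 10]); the cube at (5.5, -0.5) does not reach this height (z outside [1, 26]); Merging all regions: only the 21.5×9 cube is present, so the union is just that shape — area = 193.50 mm². At z = 22.4: the cube is not intersected at this z (z outside [0, 17]); the r=6.5 cylinder at (-2, -3.5) contributes a regular 12-gon of circumradius 6.5 (area = (12/2)·6.500²·sin(360°/12) = 126.75 mm²); the cube at (9.5, -2) is absent (z outside [2, 10]); the cube at (5.5, -0.5) (footprint 9×30) is included at this height (area 270.00 mm²); Merging all regions: the 2 present regions are separate (no shared area or edge), so areas and boundary lengths simply add and each stays a separate island — area = 396.75 mm². Checking containment: at z = 22.4 the cross-section extends beyond the z = 0.32 cross-section by about 310.61 mm².

part overhangs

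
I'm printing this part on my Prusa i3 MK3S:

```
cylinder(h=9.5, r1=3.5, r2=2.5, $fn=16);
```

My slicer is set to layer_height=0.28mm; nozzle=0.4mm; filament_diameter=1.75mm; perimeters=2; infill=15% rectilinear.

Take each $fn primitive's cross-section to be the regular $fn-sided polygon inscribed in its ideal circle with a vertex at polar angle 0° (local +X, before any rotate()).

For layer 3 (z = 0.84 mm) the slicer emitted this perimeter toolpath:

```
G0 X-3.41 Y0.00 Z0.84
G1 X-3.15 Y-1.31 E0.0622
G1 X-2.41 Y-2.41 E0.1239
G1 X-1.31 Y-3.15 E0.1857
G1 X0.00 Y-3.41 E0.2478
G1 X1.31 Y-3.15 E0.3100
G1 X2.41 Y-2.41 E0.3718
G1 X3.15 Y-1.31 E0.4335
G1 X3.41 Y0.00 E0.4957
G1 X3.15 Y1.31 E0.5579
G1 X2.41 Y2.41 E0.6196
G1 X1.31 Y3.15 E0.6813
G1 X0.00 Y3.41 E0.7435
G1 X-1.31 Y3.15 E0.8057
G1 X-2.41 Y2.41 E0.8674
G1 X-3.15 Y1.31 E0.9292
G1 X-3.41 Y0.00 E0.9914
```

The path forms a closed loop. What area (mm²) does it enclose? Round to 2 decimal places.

Apply the shoelace formula to the sequence of (X, Y) vertices; enclosed area = 35.61 mm².

35.61 mm²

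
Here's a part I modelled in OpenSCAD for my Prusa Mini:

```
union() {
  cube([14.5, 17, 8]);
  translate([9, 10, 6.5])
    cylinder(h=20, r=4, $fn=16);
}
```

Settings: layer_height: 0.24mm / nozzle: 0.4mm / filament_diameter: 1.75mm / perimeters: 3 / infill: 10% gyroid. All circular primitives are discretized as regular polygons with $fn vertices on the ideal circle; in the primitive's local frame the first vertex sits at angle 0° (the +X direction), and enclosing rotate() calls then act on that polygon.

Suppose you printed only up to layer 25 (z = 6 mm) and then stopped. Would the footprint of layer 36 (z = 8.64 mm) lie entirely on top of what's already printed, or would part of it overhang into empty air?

entirely on top

Compare the two slices. At z = 6: the cube is present — its section is the full 14.5×17 rectangle (area 246.50 mm²); the cylinder at (9, 10) is not intersected at this z (z outside [6.5, 26.5]); Taking the union: only the 14.5×17 cube is present, so the union is just that shape — area = 246.50 mm². At z = 8.64: the cube does not reach this height (z outside [0, 8]); the r=4 cylinder at (9, 10) gives a regular 16-gon of circumradius 4 (constant along its height) (area = (16/2)·4.000²·sin(360°/16) = 48.98 mm²); Merging all regions: only the r=4 cylinder at (9, 10) is present, so the union is just that shape — area = 48.98 mm². Checking containment: the cross-section at z = 8.64 is a subset of the cross-section at z = 6.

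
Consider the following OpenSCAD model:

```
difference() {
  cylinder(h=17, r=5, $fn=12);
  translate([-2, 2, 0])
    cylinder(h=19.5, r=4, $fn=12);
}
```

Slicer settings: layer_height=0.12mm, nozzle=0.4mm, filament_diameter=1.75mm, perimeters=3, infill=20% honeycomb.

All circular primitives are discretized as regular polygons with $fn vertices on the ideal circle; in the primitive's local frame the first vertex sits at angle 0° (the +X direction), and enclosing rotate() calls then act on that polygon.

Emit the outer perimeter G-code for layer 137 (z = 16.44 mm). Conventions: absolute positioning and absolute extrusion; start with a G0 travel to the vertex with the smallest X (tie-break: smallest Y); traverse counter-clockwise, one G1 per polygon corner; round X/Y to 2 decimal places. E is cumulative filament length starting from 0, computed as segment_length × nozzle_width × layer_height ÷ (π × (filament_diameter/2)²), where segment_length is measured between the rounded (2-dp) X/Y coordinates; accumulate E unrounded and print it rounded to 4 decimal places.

At z = 16.44 mm: the r=5 cylinder gives a regular 12-gon of circumradius 5 (constant along its height); the r=4 cylinder at (-2, 2) contributes a regular 12-gon of circumradius 4; Taking the first minus the rest: starting from the r=5 cylinder, the r=4 cylinder at (-2, 2) partially overlaps it — only the 35.53 mm² overlap (of its 48.00 mm²) is removed, clipping the outline — 1 connected region. The outline is a single polygon with 16 vertices. Extrusion per mm of travel: 0.4 × 0.12 / (π × 0.875²) = 0.019956. Accumulating E over each segment gives final E = 0.6922.

G0 X-4.83 Y-0.63 Z16.44
G1 X-4.33 Y-2.50 E0.0386
G1 X-2.50 Y-4.33 E0.0903
G1 X0.00 Y-5.00 E0.1419
G1 X2.50 Y-4.33 E0.1936
G1 X4.33 Y-2.50 E0.2452
G1 X5.00 Y0.00 E0.2969
G1 X4.33 Y2.50 E0.3485
G1 X2.50 Y4.33 E0.4002
G1 X0.63 Y4.83 E0.4388
G1 X1.46 Y4.00 E0.4622
G1 X2.00 Y2.00 E0.5036
G1 X1.46 Y0.00 E0.5449
G1 X0.00 Y-1.46 E0.5861
G1 X-2.00 Y-2.00 E0.6275
G1 X-4.00 Y-1.46 E0.6688
G1 X-4.83 Y-0.63 E0.6922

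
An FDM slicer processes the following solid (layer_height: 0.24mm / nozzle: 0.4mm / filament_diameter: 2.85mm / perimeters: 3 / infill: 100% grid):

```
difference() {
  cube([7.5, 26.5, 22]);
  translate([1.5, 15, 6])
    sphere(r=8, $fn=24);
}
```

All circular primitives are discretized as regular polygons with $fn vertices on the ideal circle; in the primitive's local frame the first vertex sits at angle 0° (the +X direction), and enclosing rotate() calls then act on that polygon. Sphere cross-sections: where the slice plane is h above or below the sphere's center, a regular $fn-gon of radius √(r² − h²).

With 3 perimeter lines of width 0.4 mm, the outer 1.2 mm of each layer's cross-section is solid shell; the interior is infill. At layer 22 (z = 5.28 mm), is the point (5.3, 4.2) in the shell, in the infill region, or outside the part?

At z = 5.28 mm: the cube is present — its section is the full 7.5×26.5 rectangle; the r=8 sphere at (1.5, 15) contributes a regular 24-gon of circumradius √(8²−0.72²) = 7.968; Taking the first minus the rest: starting from the 7.5×26.5 cube, the r=8 sphere at (1.5, 15) partially overlaps it — only the 108.59 mm² overlap (of its 197.16 mm²) is removed, clipping the outline — 2 connected regions. Overall, the cross-section has 2 separate islands. The nearest boundary edge runs (7.50, 9.84)→(7.50, 0.00); distance from the point to it = 2.20 mm. (Shell/infill is judged within the island containing the point — the largest one.) The point is inside the cross-section and 2.20 mm from the nearest boundary — more than the 1.2 mm shell width (3 × 0.4), so it's in the infill interior.

infill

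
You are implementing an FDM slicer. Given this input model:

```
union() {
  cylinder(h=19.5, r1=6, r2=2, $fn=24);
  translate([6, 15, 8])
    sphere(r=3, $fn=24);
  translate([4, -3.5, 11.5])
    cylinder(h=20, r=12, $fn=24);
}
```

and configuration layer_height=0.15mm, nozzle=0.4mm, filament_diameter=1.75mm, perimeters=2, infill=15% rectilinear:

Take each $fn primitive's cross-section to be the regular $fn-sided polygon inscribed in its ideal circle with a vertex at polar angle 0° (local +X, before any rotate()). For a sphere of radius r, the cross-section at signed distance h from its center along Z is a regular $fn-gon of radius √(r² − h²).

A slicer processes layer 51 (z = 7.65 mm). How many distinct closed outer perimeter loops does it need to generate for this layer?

2

At z = 7.65 mm: the cone: at t=0.392 of its height the radius interpolates to r₁+(r₂−r₁)t = 4.431, giving a regular 24-gon of that circumradius; the r=3 sphere at (6, 15) slices to a regular 24-gon of circumradius 2.980 (√(r²−h²) with h=0.35 from center); the cylinder at (4, -3.5) does not reach this height (z outside [11.5, 31.5]); Combining (union): the 2 present regions are separate (no shared area or edge), so areas and boundary lengths simply add and each stays a separate island — 2 connected regions. The result has 2 disconnected regions.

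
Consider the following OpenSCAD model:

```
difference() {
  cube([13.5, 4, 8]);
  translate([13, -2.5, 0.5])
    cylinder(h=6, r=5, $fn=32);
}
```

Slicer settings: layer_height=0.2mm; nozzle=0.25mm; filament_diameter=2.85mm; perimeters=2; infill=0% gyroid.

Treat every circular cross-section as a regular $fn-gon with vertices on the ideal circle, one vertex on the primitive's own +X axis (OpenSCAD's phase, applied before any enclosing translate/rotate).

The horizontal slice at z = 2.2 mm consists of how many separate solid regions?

1

At z = 2.2 mm: the cube (footprint 13.5×4) is included at this height; the cylinder at (13, -2.5): section is a regular 32-gon, circumradius r=5; Taking the first minus the rest: starting from the 13.5×4 cube, the r=5 cylinder at (13, -2.5) partially overlaps it — only the 8.83 mm² overlap (of its 78.04 mm²) is removed, clipping the outline — 1 connected region. The result has 1 disconnected region.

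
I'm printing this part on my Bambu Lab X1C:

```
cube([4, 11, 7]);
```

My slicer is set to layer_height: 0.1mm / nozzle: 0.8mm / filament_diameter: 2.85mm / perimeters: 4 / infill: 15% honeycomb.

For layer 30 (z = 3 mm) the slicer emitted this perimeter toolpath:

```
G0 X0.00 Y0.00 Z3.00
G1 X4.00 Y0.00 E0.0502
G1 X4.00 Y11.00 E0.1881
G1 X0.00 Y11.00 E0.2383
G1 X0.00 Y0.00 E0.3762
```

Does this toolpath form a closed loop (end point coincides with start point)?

Start point (G0): (0.00, 0.00). End point (last G1): the path returns to the start — closed.

yes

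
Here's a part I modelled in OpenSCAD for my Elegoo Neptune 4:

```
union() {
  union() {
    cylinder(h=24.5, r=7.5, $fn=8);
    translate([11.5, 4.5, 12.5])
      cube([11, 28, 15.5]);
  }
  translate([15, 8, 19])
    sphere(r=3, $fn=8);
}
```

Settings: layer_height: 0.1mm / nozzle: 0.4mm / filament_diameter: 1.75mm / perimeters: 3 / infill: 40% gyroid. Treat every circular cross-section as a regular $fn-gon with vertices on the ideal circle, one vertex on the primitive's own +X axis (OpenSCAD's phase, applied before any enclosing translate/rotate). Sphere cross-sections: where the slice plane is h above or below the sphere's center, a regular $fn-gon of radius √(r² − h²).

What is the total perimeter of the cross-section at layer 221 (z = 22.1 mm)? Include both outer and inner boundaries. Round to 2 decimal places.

At z = 22.1 mm: the r=7.5 cylinder gives a regular 8-gon of circumradius 7.5 (constant along its height) (perimeter = 2·8·7.500·sin(180°/8) = 45.92 mm); the cube at (11.5, 4.5) is present — its section is the full 11×28 rectangle (perimeter 78.00 mm); Taking the union: the 2 present regions are separate (no shared area or edge), so areas and boundary lengths simply add and each stays a separate island — boundary = 123.92 mm; the sphere at (15, 8) is absent (|z−center|=3.100 > r=3); Taking the union: only the result so far is present, so the union is just that shape — boundary = 123.92 mm. Overall, the cross-section has 2 separate islands. Total boundary length (outer) = 123.92 mm.

123.92 mm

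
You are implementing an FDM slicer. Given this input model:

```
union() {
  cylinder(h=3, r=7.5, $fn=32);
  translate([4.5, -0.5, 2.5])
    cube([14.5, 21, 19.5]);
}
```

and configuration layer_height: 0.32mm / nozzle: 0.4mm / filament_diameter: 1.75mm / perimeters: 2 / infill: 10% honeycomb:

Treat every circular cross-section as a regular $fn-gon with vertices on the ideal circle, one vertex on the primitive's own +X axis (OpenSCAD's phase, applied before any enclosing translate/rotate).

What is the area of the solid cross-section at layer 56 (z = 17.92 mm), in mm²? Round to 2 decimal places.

At z = 17.92 mm: the cylinder is absent (z outside [0, 3]); the cube at (4.5, -0.5) (footprint 14.5×21) is included at this height (area 304.50 mm²); Combining (union): only the 14.5×21 cube at (4.5, -0.5) is present, so the union is just that shape — area = 304.50 mm². Overall, the cross-section is a single solid region. Net area = 304.50 mm².

304.50 mm²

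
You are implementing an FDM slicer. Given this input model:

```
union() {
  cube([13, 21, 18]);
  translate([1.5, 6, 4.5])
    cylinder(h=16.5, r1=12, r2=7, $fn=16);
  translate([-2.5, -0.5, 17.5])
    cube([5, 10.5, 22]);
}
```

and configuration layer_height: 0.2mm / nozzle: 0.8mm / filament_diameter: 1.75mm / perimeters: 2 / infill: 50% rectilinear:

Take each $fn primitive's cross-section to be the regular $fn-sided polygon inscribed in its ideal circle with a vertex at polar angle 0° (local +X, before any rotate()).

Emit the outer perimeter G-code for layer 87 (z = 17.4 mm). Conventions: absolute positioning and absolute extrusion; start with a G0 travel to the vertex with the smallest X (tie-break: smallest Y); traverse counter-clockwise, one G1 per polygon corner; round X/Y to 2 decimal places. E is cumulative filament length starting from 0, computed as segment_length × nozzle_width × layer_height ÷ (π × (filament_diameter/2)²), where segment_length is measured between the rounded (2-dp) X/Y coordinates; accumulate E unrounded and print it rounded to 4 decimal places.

G0 X-6.59 Y6.00 Z17.40
G1 X-5.98 Y2.90 E0.2102
G1 X-4.22 Y0.28 E0.4201
G1 X-1.60 Y-1.48 E0.6301
G1 X1.50 Y-2.09 E0.8402
G1 X4.60 Y-1.48 E1.0504
G1 X6.80 Y0.00 E1.2268
G1 X13.00 Y0.00 E1.6392
G1 X13.00 Y21.00 E3.0361
G1 X0.00 Y21.00 E3.9009
G1 X0.00 Y13.79 E4.3805
G1 X-1.60 Y13.48 E4.4889
G1 X-4.22 Y11.72 E4.6989
G1 X-5.98 Y9.10 E4.9088
G1 X-6.59 Y6.00 E5.1190

At z = 17.4 mm: the cube (footprint 13×21) is included at this height; the cone at (1.5, 6) contributes a regular 16-gon of circumradius 8.091 (interpolated between r1=12 and r2=7 at t=0.782); the cube at (-2.5, -0.5) is absent (z outside [17.5, 39.5]); Merging all regions: the regions partially overlap (shared area 113.97 mm²), so overlapping operands fuse into one piece — 1 connected region. The outline is a single polygon with 14 vertices. Extrusion per mm of travel: 0.8 × 0.2 / (π × 0.875²) = 0.066520. Accumulating E over each segment gives final E = 5.1190.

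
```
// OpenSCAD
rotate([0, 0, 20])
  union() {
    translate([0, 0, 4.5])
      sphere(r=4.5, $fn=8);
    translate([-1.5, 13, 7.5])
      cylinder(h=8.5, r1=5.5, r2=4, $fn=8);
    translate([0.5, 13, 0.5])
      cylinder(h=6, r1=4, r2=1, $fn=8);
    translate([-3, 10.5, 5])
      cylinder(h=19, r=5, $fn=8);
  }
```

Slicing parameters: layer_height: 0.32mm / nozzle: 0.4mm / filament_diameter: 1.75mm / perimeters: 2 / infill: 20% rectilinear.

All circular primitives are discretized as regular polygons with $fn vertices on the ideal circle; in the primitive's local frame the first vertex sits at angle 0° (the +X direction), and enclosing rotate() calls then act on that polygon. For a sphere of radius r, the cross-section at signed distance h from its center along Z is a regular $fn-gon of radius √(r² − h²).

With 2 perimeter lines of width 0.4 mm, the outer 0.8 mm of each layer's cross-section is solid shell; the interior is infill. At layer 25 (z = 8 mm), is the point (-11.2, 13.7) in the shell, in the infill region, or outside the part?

outside

At z = 8 mm: the sphere: section is a regular 8-gon, circumradius = √(r²−h²) = √(4.5²−3.5²) = 2.828; the cone at (-1.5, 13) (r1=5.5→r2=4) has section circumradius 5.412 here — a regular 8-gon; the cone at (0.5, 13) does not reach this height (z outside [0.5, 6.5]); the r=5 cylinder at (-3, 10.5) contributes a regular 8-gon of circumradius 5; Taking the union: the regions partially overlap (shared area 48.17 mm²), so overlapping operands fuse into one piece — 2 connected regions; (whole slice rotated 20° about Z — lengths, areas and connectivity unchanged). Overall, the cross-section has 2 separate islands. Undo the 20° rotation: the query point maps to (-5.839, 16.704) in the un-rotated model frame. The nearest boundary edge runs (-6.47, 14.06)→(-5.33, 16.83); distance from the point to it = 0.43 mm. The point is not inside any of the regions above, so it lies outside the cross-section (0.43 mm from the nearest boundary).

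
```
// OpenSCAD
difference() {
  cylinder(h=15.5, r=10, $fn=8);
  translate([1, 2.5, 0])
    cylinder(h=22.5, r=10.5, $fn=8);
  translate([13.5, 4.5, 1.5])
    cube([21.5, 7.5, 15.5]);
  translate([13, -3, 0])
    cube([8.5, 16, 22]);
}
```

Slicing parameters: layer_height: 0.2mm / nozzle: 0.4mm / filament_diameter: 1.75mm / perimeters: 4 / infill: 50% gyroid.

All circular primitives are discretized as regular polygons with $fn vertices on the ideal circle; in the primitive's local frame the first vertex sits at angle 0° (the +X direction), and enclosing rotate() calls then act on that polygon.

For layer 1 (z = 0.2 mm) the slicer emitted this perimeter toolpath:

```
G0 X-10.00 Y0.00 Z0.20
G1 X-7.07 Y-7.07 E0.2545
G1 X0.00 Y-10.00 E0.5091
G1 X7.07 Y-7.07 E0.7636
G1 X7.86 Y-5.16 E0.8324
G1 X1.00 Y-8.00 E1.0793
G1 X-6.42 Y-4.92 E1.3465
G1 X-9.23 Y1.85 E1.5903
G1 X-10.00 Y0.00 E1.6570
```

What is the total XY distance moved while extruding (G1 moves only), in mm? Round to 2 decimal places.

49.82 mm

Sum the Euclidean lengths of each G1 segment: total = 49.82 mm.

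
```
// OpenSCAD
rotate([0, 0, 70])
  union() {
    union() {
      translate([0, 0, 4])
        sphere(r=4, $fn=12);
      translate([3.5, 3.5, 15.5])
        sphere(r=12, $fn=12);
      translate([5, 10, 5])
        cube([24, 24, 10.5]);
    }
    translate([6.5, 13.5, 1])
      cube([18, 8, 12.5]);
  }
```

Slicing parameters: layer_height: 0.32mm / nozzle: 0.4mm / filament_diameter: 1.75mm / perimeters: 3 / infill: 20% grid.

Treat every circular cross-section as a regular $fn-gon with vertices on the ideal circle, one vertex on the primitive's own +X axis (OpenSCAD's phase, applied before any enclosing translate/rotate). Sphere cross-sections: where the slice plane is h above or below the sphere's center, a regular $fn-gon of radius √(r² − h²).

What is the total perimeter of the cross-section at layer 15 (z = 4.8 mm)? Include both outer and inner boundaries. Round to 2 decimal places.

91.81 mm

At z = 4.8 mm: the r=4 sphere slices to a regular 12-gon of circumradius 3.919 (√(r²−h²) with h=0.8 from center) (perimeter = 2·12·3.919·sin(180°/12) = 24.34 mm); the r=12 sphere at (3.5, 3.5) slices to a regular 12-gon of circumradius 5.432 (√(r²−h²) with h=10.7 from center) (perimeter = 2·12·5.432·sin(180°/12) = 33.74 mm); the cube at (5, 10) is absent (z outside [5, 15.5]); Merging all regions: the regions partially overlap (shared area 22.02 mm²), so the edge portions inside another operand are dropped and the merged outline is re-measured after clipping — boundary = 39.81 mm; the cube at (6.5, 13.5) (footprint 18×8) is included at this height (perimeter 52.00 mm); Merging all regions: the 2 present regions are separate (no shared area or edge), so areas and boundary lengths simply add and each stays a separate island — boundary = 91.81 mm; (whole slice rotated 70° about Z — lengths, areas and connectivity unchanged). Overall, the cross-section has 2 separate islands. Total boundary length (outer) = 91.81 mm.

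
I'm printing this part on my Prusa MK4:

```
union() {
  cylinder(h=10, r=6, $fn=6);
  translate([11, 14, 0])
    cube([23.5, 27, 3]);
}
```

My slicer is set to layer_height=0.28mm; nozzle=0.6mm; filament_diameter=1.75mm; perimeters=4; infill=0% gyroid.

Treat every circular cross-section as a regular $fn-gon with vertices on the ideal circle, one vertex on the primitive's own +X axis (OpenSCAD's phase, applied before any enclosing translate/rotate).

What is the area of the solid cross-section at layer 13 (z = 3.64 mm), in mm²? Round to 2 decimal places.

93.53 mm²

At z = 3.64 mm: the r=6 cylinder contributes a regular 6-gon of circumradius 6 (area = (6/2)·6.000²·sin(360°/6) = 93.53 mm²); the cube at (11, 14) is not intersected at this z (z outside [0, 3]); Taking the union: only the r=6 cylinder is present, so the union is just that shape — area = 93.53 mm². Overall, the cross-section is a single solid region. Net area = 93.53 mm².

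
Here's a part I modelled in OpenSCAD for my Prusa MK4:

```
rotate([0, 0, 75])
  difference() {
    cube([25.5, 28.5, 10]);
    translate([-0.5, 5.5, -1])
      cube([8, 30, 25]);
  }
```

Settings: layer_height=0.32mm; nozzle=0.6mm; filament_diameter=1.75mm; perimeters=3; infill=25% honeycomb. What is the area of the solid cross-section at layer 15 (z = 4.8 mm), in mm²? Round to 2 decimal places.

At z = 4.8 mm: the cube is present — its section is the full 25.5×28.5 rectangle (area 726.75 mm²); the cube at (-0.5, 5.5) (footprint 8×30) is included at this height (area 240.00 mm²); After the difference (first − rest): starting from the 25.5×28.5 cube (726.75 mm²), the 8×30 cube at (-0.5, 5.5) partially overlaps it — only the 172.50 mm² overlap (of its 240.00 mm²) is removed, clipping the outline — area = 554.25 mm²; (rotated 75° about Z; rotation is an isometry so areas/perimeters/island counts are preserved). Overall, the cross-section is a single solid region. Net area = 554.25 mm².

554.25 mm²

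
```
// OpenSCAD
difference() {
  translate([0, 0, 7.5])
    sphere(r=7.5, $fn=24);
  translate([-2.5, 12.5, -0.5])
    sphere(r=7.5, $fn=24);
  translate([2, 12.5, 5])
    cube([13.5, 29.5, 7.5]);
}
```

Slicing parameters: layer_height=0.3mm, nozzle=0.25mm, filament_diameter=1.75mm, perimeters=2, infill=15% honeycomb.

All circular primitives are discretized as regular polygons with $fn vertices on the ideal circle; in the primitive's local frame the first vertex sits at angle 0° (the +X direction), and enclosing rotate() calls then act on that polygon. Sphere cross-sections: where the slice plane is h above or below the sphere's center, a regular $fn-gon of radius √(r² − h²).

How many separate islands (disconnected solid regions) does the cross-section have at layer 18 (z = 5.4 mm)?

1

At z = 5.4 mm: the r=7.5 sphere contributes a regular 24-gon of circumradius √(7.5²−2.1²) = 7.200; the r=7.5 sphere at (-2.5, 12.5) contributes a regular 24-gon of circumradius √(7.5²−5.9²) = 4.630; the cube at (2, 12.5) is present — its section is the full 13.5×29.5 rectangle; After the difference (first − rest): starting from the r=7.5 sphere, the r=7.5 sphere at (-2.5, 12.5) misses the remaining region (no effect); the 13.5×29.5 cube at (2, 12.5) misses the remaining region (no effect) — 1 connected region. Overall, the cross-section is a single solid region. Island count = 1.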